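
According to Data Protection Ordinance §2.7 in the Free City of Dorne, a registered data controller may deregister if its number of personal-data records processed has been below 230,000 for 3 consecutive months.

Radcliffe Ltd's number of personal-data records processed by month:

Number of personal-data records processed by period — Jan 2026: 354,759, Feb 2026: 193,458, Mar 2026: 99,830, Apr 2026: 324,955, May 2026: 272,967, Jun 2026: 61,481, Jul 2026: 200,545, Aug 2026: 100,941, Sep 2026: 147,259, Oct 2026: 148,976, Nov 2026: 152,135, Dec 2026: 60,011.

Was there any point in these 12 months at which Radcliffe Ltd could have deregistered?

Yes

Months below 230,000: Feb 2026, Mar 2026, Jun 2026, Jul 2026, Aug 2026, Sep 2026, Oct 2026, Nov 2026, Dec 2026.
Longest run of consecutive months below the threshold: 7.
7 ≥ 3, so Radcliffe Ltd became eligible.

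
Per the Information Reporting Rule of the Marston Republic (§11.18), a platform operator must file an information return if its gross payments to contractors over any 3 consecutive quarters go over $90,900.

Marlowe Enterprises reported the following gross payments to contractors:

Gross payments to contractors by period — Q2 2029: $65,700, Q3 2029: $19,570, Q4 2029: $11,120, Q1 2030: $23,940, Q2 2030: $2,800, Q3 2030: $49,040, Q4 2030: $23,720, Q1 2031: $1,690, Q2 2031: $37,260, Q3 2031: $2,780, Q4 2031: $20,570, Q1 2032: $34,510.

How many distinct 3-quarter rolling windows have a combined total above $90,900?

1

Q2 2029–Q4 2029: $65,700 + $19,570 + $11,120 = $96,390 (over)
Q3 2029–Q1 2030: $19,570 + $11,120 + $23,940 = $54,630 (under)
Q4 2029–Q2 2030: $11,120 + $23,940 + $2,800 = $37,860 (under)
Q1 2030–Q3 2030: $23,940 + $2,800 + $49,040 = $75,780 (under)
Q2 2030–Q4 2030: $2,800 + $49,040 + $23,720 = $75,560 (under)
Q3 2030–Q1 2031: $49,040 + $23,720 + $1,690 = $74,450 (under)
Q4 2030–Q2 2031: $23,720 + $1,690 + $37,260 = $62,670 (under)
Q1 2031–Q3 2031: $1,690 + $37,260 + $2,780 = $41,730 (under)
Q2 2031–Q4 2031: $37,260 + $2,780 + $20,570 = $60,610 (under)
Q3 2031–Q1 2032: $2,780 + $20,570 + $34,510 = $57,860 (under)
1 window exceeds the threshold.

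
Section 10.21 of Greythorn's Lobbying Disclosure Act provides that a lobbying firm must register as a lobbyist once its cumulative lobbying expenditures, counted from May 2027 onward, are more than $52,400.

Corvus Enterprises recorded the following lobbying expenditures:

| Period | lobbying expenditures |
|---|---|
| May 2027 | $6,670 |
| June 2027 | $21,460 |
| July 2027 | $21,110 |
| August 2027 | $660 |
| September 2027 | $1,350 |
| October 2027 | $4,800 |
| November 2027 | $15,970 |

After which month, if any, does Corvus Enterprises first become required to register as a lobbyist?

Through May 2027: $6,670
Through June 2027: $28,130
Through July 2027: $49,240
Through August 2027: $49,900
Through September 2027: $51,250
Through October 2027: $56,050 ← exceeds threshold

October 2027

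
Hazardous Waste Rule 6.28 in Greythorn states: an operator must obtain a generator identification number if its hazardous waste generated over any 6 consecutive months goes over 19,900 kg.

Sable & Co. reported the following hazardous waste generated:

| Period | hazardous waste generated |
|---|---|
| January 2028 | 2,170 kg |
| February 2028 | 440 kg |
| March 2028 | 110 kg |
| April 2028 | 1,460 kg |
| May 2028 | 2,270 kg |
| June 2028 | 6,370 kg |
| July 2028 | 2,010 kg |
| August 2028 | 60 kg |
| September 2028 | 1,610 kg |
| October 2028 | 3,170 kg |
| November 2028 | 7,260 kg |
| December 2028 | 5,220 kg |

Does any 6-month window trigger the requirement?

January 2028–June 2028: 2,170 kg + 440 kg + 110 kg + 1,460 kg + 2,270 kg + 6,370 kg = 12,820 kg (under)
February 2028–July 2028: 440 kg + 110 kg + 1,460 kg + 2,270 kg + 6,370 kg + 2,010 kg = 12,660 kg (under)
March 2028–August 2028: 110 kg + 1,460 kg + 2,270 kg + 6,370 kg + 2,010 kg + 60 kg = 12,280 kg (under)
April 2028–September 2028: 1,460 kg + 2,270 kg + 6,370 kg + 2,010 kg + 60 kg + 1,610 kg = 13,780 kg (under)
May 2028–October 2028: 2,270 kg + 6,370 kg + 2,010 kg + 60 kg + 1,610 kg + 3,170 kg = 15,490 kg (under)
June 2028–November 2028: 6,370 kg + 2,010 kg + 60 kg + 1,610 kg + 3,170 kg + 7,260 kg = 20,480 kg (over)
July 2028–December 2028: 2,010 kg + 60 kg + 1,610 kg + 3,170 kg + 7,260 kg + 5,220 kg = 19,330 kg (under)
At least one window exceeds 19,900 kg.

Yes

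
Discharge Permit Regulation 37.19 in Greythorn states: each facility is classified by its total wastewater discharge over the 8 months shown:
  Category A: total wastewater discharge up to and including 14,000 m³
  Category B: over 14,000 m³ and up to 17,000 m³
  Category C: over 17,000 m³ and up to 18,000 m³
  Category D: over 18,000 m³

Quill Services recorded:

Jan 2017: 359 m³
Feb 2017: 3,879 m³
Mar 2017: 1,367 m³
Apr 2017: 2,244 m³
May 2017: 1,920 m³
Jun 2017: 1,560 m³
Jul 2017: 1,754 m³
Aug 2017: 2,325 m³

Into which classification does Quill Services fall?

Total wastewater discharge: 359 m³ + 3,879 m³ + 1,367 m³ + 2,244 m³ + 1,920 m³ + 1,560 m³ + 1,754 m³ + 2,325 m³ = 15,408 m³.
14,000 m³ < 15,408 m³ ≤ 17,000 m³, so Category B applies.

Category B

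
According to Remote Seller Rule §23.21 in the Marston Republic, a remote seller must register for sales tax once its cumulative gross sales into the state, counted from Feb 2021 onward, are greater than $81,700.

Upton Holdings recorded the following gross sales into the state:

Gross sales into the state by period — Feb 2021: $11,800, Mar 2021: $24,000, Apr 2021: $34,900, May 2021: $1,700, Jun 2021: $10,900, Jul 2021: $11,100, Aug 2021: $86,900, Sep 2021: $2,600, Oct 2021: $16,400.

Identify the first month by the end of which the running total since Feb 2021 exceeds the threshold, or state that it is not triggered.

Jun 2021

Through Feb 2021: $11,800
Through Mar 2021: $35,800
Through Apr 2021: $70,700
Through May 2021: $72,400
Through Jun 2021: $83,300 ← exceeds threshold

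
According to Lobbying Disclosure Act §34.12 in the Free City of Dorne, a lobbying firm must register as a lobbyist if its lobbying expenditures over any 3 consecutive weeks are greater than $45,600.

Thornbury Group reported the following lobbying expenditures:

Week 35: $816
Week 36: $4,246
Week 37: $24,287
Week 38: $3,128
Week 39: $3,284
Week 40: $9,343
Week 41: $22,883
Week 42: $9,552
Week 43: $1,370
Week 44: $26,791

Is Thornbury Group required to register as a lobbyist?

Week 35–Week 37: $816 + $4,246 + $24,287 = $29,349 (under)
Week 36–Week 38: $4,246 + $24,287 + $3,128 = $31,661 (under)
Week 37–Week 39: $24,287 + $3,128 + $3,284 = $30,699 (under)
Week 38–Week 40: $3,128 + $3,284 + $9,343 = $15,755 (under)
Week 39–Week 41: $3,284 + $9,343 + $22,883 = $35,510 (under)
Week 40–Week 42: $9,343 + $22,883 + $9,552 = $41,778 (under)
Week 41–Week 43: $22,883 + $9,552 + $1,370 = $33,805 (under)
Week 42–Week 44: $9,552 + $1,370 + $26,791 = $37,713 (under)
No window exceeds $45,600.

No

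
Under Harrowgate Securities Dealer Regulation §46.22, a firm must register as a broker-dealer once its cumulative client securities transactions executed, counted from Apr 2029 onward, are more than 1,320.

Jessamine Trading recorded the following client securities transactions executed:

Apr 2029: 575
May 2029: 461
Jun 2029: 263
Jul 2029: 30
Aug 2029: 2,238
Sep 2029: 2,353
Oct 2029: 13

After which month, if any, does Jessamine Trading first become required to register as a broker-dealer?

Through Apr 2029: 575
Through May 2029: 1,036
Through Jun 2029: 1,299
Through Jul 2029: 1,329 ← exceeds threshold

Jul 2029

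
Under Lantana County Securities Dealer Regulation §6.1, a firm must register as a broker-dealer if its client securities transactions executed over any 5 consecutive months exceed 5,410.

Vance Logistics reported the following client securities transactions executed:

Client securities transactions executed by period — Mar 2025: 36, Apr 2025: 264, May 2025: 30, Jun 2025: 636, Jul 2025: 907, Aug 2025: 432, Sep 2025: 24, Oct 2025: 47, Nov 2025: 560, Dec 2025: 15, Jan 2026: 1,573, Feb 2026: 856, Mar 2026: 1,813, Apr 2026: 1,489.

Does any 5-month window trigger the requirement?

Yes

Mar 2025–Jul 2025: 36 + 264 + 30 + 636 + 907 = 1,873 (under)
Apr 2025–Aug 2025: 264 + 30 + 636 + 907 + 432 = 2,269 (under)
May 2025–Sep 2025: 30 + 636 + 907 + 432 + 24 = 2,029 (under)
Jun 2025–Oct 2025: 636 + 907 + 432 + 24 + 47 = 2,046 (under)
Jul 2025–Nov 2025: 907 + 432 + 24 + 47 + 560 = 1,970 (under)
Aug 2025–Dec 2025: 432 + 24 + 47 + 560 + 15 = 1,078 (under)
Sep 2025–Jan 2026: 24 + 47 + 560 + 15 + 1,573 = 2,219 (under)
Oct 2025–Feb 2026: 47 + 560 + 15 + 1,573 + 856 = 3,051 (under)
Nov 2025–Mar 2026: 560 + 15 + 1,573 + 856 + 1,813 = 4,817 (under)
Dec 2025–Apr 2026: 15 + 1,573 + 856 + 1,813 + 1,489 = 5,746 (over)
At least one window exceeds 5,410.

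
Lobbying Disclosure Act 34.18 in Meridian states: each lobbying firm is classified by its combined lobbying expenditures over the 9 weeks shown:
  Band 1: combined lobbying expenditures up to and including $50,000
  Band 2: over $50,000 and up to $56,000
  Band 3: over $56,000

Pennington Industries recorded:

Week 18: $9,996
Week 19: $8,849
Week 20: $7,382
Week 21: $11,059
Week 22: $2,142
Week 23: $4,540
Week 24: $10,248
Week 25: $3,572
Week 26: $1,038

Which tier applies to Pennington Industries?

Combined lobbying expenditures: $9,996 + $8,849 + $7,382 + $11,059 + $2,142 + $4,540 + $10,248 + $3,572 + $1,038 = $58,826.
$58,826 > $56,000, so Band 3 applies.

Band 3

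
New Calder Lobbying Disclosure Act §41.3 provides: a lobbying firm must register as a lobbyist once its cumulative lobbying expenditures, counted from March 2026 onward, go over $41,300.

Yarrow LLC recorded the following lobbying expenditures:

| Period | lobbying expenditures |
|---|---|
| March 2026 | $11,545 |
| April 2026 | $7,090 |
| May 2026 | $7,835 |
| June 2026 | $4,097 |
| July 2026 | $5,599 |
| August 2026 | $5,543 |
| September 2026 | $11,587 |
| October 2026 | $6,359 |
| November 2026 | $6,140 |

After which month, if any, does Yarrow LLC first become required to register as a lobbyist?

Through March 2026: $11,545
Through April 2026: $18,635
Through May 2026: $26,470
Through June 2026: $30,567
Through July 2026: $36,166
Through August 2026: $41,709 ← exceeds threshold

August 2026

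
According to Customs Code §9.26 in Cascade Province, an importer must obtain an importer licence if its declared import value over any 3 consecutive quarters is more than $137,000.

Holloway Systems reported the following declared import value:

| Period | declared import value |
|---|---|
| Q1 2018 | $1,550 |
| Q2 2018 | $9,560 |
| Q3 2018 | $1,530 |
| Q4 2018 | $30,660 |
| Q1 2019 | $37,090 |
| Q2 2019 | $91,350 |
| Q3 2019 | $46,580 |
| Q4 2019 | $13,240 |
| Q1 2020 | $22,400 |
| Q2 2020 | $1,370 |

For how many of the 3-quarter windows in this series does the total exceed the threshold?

3

Q1 2018–Q3 2018: $1,550 + $9,560 + $1,530 = $12,640 (under)
Q2 2018–Q4 2018: $9,560 + $1,530 + $30,660 = $41,750 (under)
Q3 2018–Q1 2019: $1,530 + $30,660 + $37,090 = $69,280 (under)
Q4 2018–Q2 2019: $30,660 + $37,090 + $91,350 = $159,100 (over)
Q1 2019–Q3 2019: $37,090 + $91,350 + $46,580 = $175,020 (over)
Q2 2019–Q4 2019: $91,350 + $46,580 + $13,240 = $151,170 (over)
Q3 2019–Q1 2020: $46,580 + $13,240 + $22,400 = $82,220 (under)
Q4 2019–Q2 2020: $13,240 + $22,400 + $1,370 = $37,010 (under)
3 windows exceed the threshold.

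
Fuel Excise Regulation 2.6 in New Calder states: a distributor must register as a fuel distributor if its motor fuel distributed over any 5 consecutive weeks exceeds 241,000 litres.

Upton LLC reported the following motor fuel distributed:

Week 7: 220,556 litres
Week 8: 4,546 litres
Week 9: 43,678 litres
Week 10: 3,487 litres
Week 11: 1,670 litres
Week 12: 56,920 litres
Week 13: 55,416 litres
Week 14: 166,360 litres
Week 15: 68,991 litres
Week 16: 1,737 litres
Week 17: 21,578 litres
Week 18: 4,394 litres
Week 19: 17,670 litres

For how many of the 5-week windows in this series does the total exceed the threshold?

6

Week 7–Week 11: 220,556 litres + 4,546 litres + 43,678 litres + 3,487 litres + 1,670 litres = 273,937 litres (over)
Week 8–Week 12: 4,546 litres + 43,678 litres + 3,487 litres + 1,670 litres + 56,920 litres = 110,301 litres (under)
Week 9–Week 13: 43,678 litres + 3,487 litres + 1,670 litres + 56,920 litres + 55,416 litres = 161,171 litres (under)
Week 10–Week 14: 3,487 litres + 1,670 litres + 56,920 litres + 55,416 litres + 166,360 litres = 283,853 litres (over)
Week 11–Week 15: 1,670 litres + 56,920 litres + 55,416 litres + 166,360 litres + 68,991 litres = 349,357 litres (over)
Week 12–Week 16: 56,920 litres + 55,416 litres + 166,360 litres + 68,991 litres + 1,737 litres = 349,424 litres (over)
Week 13–Week 17: 55,416 litres + 166,360 litres + 68,991 litres + 1,737 litres + 21,578 litres = 314,082 litres (over)
Week 14–Week 18: 166,360 litres + 68,991 litres + 1,737 litres + 21,578 litres + 4,394 litres = 263,060 litres (over)
Week 15–Week 19: 68,991 litres + 1,737 litres + 21,578 litres + 4,394 litres + 17,670 litres = 114,370 litres (under)
6 windows exceed the threshold.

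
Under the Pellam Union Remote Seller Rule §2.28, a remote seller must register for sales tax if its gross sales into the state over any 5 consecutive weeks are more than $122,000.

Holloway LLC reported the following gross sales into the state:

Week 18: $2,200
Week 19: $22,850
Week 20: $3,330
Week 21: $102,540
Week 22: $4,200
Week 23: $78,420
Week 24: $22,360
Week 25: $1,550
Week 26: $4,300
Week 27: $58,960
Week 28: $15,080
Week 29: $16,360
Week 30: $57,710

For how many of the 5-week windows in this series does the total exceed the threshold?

Week 18–Week 22: $2,200 + $22,850 + $3,330 + $102,540 + $4,200 = $135,120 (over)
Week 19–Week 23: $22,850 + $3,330 + $102,540 + $4,200 + $78,420 = $211,340 (over)
Week 20–Week 24: $3,330 + $102,540 + $4,200 + $78,420 + $22,360 = $210,850 (over)
Week 21–Week 25: $102,540 + $4,200 + $78,420 + $22,360 + $1,550 = $209,070 (over)
Week 22–Week 26: $4,200 + $78,420 + $22,360 + $1,550 + $4,300 = $110,830 (under)
Week 23–Week 27: $78,420 + $22,360 + $1,550 + $4,300 + $58,960 = $165,590 (over)
Week 24–Week 28: $22,360 + $1,550 + $4,300 + $58,960 + $15,080 = $102,250 (under)
Week 25–Week 29: $1,550 + $4,300 + $58,960 + $15,080 + $16,360 = $96,250 (under)
Week 26–Week 30: $4,300 + $58,960 + $15,080 + $16,360 + $57,710 = $152,410 (over)
6 windows exceed the threshold.

6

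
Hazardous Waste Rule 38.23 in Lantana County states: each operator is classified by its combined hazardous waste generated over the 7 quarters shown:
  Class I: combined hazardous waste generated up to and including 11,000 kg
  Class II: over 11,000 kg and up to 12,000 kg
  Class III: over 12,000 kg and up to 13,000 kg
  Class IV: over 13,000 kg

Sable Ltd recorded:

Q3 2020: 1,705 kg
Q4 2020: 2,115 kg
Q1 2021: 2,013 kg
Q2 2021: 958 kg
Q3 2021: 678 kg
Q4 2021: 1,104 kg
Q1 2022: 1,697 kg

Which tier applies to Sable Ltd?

Combined hazardous waste generated: 1,705 kg + 2,115 kg + 2,013 kg + 958 kg + 678 kg + 1,104 kg + 1,697 kg = 10,270 kg.
10,270 kg ≤ 11,000 kg, so Class I applies.

Class I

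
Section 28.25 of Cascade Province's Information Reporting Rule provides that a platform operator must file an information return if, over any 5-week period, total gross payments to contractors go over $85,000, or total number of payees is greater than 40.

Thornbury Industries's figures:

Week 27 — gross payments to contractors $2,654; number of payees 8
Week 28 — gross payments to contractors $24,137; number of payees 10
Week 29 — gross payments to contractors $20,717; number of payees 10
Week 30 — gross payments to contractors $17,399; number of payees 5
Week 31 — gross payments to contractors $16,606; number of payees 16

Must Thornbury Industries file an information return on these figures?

Total gross payments to contractors: $2,654 + $24,137 + $20,717 + $17,399 + $16,606 = $81,513 (≤ $85,000).
Total number of payees: 8 + 10 + 10 + 5 + 16 = 49 (> 40).
The test is 'or': at least one threshold is exceeded.

Yes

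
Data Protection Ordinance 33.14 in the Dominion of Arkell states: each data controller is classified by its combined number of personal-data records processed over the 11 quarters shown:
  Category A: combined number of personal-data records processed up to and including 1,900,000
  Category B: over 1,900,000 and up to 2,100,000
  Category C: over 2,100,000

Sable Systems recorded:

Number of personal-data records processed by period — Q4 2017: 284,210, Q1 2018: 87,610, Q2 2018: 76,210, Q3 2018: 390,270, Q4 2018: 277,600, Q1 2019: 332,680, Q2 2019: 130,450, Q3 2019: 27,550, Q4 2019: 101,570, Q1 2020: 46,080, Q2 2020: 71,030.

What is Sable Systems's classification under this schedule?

Category A

Combined number of personal-data records processed: 284,210 + 87,610 + 76,210 + 390,270 + 277,600 + 332,680 + 130,450 + 27,550 + 101,570 + 46,080 + 71,030 = 1,825,260.
1,825,260 ≤ 1,900,000, so Category A applies.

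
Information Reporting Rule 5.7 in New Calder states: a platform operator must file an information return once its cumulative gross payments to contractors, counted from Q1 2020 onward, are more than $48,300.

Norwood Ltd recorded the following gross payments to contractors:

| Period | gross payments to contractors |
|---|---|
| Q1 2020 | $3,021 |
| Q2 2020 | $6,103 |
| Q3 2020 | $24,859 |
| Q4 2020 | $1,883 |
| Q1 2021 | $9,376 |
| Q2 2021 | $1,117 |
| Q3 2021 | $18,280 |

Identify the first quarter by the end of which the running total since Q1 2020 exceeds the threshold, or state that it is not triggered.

Q3 2021

Through Q1 2020: $3,021
Through Q2 2020: $9,124
Through Q3 2020: $33,983
Through Q4 2020: $35,866
Through Q1 2021: $45,242
Through Q2 2021: $46,359
Through Q3 2021: $64,639 ← exceeds threshold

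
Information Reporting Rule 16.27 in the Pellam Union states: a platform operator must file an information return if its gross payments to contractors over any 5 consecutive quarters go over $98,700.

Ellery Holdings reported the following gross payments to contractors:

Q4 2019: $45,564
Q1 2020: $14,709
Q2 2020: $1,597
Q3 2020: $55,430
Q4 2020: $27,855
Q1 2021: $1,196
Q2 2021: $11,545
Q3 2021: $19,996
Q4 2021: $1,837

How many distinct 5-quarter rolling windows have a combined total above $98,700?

Q4 2019–Q4 2020: $45,564 + $14,709 + $1,597 + $55,430 + $27,855 = $145,155 (over)
Q1 2020–Q1 2021: $14,709 + $1,597 + $55,430 + $27,855 + $1,196 = $100,787 (over)
Q2 2020–Q2 2021: $1,597 + $55,430 + $27,855 + $1,196 + $11,545 = $97,623 (under)
Q3 2020–Q3 2021: $55,430 + $27,855 + $1,196 + $11,545 + $19,996 = $116,022 (over)
Q4 2020–Q4 2021: $27,855 + $1,196 + $11,545 + $19,996 + $1,837 = $62,429 (under)
3 windows exceed the threshold.

3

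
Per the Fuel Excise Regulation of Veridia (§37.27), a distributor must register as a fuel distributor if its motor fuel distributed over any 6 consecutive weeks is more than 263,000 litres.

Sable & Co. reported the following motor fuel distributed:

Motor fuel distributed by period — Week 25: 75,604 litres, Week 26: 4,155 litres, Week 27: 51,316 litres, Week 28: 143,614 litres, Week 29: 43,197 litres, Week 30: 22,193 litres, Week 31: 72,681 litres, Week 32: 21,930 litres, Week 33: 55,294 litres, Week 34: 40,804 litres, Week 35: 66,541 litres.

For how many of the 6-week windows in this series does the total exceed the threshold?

5

Week 25–Week 30: 75,604 litres + 4,155 litres + 51,316 litres + 143,614 litres + 43,197 litres + 22,193 litres = 340,079 litres (over)
Week 26–Week 31: 4,155 litres + 51,316 litres + 143,614 litres + 43,197 litres + 22,193 litres + 72,681 litres = 337,156 litres (over)
Week 27–Week 32: 51,316 litres + 143,614 litres + 43,197 litres + 22,193 litres + 72,681 litres + 21,930 litres = 354,931 litres (over)
Week 28–Week 33: 143,614 litres + 43,197 litres + 22,193 litres + 72,681 litres + 21,930 litres + 55,294 litres = 358,909 litres (over)
Week 29–Week 34: 43,197 litres + 22,193 litres + 72,681 litres + 21,930 litres + 55,294 litres + 40,804 litres = 256,099 litres (under)
Week 30–Week 35: 22,193 litres + 72,681 litres + 21,930 litres + 55,294 litres + 40,804 litres + 66,541 litres = 279,443 litres (over)
5 windows exceed the threshold.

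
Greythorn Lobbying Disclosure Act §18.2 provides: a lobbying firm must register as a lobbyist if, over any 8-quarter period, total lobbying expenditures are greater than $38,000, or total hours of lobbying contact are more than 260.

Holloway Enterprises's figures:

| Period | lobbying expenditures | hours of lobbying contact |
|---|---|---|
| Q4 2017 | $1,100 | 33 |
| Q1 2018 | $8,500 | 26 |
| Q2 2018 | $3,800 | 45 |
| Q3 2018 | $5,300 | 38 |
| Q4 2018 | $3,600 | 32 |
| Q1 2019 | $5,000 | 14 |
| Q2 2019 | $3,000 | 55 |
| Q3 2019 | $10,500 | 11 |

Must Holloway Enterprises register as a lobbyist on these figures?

Yes

Total lobbying expenditures: $1,100 + $8,500 + $3,800 + $5,300 + $3,600 + $5,000 + $3,000 + $10,500 = $40,800 (> $38,000).
Total hours of lobbying contact: 33 + 26 + 45 + 38 + 32 + 14 + 55 + 11 = 254 (≤ 260).
The test is 'or': at least one threshold is exceeded.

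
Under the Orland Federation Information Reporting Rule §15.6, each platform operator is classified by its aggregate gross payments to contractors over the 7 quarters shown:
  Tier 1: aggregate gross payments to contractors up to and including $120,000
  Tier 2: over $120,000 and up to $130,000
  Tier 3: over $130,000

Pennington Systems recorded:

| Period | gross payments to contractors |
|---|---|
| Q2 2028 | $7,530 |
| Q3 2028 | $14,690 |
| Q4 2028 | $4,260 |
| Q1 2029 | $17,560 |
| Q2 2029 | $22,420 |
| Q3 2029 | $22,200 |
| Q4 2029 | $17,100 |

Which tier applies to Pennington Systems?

Aggregate gross payments to contractors: $7,530 + $14,690 + $4,260 + $17,560 + $22,420 + $22,200 + $17,100 = $105,760.
$105,760 ≤ $120,000, so Tier 1 applies.

Tier 1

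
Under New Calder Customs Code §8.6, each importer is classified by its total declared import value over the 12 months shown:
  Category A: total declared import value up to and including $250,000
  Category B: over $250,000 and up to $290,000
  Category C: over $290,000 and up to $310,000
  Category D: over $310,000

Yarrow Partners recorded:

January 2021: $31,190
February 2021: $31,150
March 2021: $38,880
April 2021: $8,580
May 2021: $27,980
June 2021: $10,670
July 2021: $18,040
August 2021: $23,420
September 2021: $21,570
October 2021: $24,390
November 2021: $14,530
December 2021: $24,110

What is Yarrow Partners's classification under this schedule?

Category B

Total declared import value: $31,190 + $31,150 + $38,880 + $8,580 + $27,980 + $10,670 + $18,040 + $23,420 + $21,570 + $24,390 + $14,530 + $24,110 = $274,510.
$250,000 < $274,510 ≤ $290,000, so Category B applies.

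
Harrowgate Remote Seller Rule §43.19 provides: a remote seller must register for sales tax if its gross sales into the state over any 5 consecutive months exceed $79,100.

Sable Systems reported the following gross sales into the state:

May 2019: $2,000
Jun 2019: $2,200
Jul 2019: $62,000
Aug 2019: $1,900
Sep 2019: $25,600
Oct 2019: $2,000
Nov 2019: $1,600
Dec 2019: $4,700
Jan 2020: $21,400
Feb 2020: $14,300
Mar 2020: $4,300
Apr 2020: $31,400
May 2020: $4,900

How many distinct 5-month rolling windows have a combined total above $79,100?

May 2019–Sep 2019: $2,000 + $2,200 + $62,000 + $1,900 + $25,600 = $93,700 (over)
Jun 2019–Oct 2019: $2,200 + $62,000 + $1,900 + $25,600 + $2,000 = $93,700 (over)
Jul 2019–Nov 2019: $62,000 + $1,900 + $25,600 + $2,000 + $1,600 = $93,100 (over)
Aug 2019–Dec 2019: $1,900 + $25,600 + $2,000 + $1,600 + $4,700 = $35,800 (under)
Sep 2019–Jan 2020: $25,600 + $2,000 + $1,600 + $4,700 + $21,400 = $55,300 (under)
Oct 2019–Feb 2020: $2,000 + $1,600 + $4,700 + $21,400 + $14,300 = $44,000 (under)
Nov 2019–Mar 2020: $1,600 + $4,700 + $21,400 + $14,300 + $4,300 = $46,300 (under)
Dec 2019–Apr 2020: $4,700 + $21,400 + $14,300 + $4,300 + $31,400 = $76,100 (under)
Jan 2020–May 2020: $21,400 + $14,300 + $4,300 + $31,400 + $4,900 = $76,300 (under)
3 windows exceed the threshold.

3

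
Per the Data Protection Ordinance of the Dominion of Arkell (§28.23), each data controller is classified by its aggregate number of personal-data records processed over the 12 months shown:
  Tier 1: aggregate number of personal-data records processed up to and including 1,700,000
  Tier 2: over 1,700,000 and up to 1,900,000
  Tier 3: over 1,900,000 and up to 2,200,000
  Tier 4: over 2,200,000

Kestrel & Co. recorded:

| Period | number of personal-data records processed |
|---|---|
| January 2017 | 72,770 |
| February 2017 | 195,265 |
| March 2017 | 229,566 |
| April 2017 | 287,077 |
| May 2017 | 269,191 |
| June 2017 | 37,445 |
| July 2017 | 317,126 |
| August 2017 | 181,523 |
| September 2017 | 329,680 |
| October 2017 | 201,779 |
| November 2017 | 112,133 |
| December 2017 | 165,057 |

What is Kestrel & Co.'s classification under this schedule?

Aggregate number of personal-data records processed: 72,770 + 195,265 + 229,566 + 287,077 + 269,191 + 37,445 + 317,126 + 181,523 + 329,680 + 201,779 + 112,133 + 165,057 = 2,398,612.
2,398,612 > 2,200,000, so Tier 4 applies.

Tier 4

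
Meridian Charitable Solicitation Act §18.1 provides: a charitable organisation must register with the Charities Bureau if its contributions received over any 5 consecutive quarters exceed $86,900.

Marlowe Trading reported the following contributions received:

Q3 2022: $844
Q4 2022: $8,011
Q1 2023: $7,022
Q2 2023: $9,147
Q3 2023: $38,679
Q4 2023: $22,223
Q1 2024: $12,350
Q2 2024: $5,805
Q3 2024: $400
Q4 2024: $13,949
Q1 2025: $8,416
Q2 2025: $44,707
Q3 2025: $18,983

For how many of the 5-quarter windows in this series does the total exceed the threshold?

2

Q3 2022–Q3 2023: $844 + $8,011 + $7,022 + $9,147 + $38,679 = $63,703 (under)
Q4 2022–Q4 2023: $8,011 + $7,022 + $9,147 + $38,679 + $22,223 = $85,082 (under)
Q1 2023–Q1 2024: $7,022 + $9,147 + $38,679 + $22,223 + $12,350 = $89,421 (over)
Q2 2023–Q2 2024: $9,147 + $38,679 + $22,223 + $12,350 + $5,805 = $88,204 (over)
Q3 2023–Q3 2024: $38,679 + $22,223 + $12,350 + $5,805 + $400 = $79,457 (under)
Q4 2023–Q4 2024: $22,223 + $12,350 + $5,805 + $400 + $13,949 = $54,727 (under)
Q1 2024–Q1 2025: $12,350 + $5,805 + $400 + $13,949 + $8,416 = $40,920 (under)
Q2 2024–Q2 2025: $5,805 + $400 + $13,949 + $8,416 + $44,707 = $73,277 (under)
Q3 2024–Q3 2025: $400 + $13,949 + $8,416 + $44,707 + $18,983 = $86,455 (under)
2 windows exceed the threshold.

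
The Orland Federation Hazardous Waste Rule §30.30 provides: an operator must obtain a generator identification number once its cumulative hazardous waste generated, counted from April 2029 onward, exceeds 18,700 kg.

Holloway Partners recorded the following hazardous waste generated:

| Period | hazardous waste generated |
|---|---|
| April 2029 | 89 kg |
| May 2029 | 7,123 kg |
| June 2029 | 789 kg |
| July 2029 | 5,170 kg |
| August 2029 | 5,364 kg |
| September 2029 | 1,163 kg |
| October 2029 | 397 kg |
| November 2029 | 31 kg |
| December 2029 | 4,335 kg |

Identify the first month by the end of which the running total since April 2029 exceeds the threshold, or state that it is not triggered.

Through April 2029: 89 kg
Through May 2029: 7,212 kg
Through June 2029: 8,001 kg
Through July 2029: 13,171 kg
Through August 2029: 18,535 kg
Through September 2029: 19,698 kg ← exceeds threshold

September 2029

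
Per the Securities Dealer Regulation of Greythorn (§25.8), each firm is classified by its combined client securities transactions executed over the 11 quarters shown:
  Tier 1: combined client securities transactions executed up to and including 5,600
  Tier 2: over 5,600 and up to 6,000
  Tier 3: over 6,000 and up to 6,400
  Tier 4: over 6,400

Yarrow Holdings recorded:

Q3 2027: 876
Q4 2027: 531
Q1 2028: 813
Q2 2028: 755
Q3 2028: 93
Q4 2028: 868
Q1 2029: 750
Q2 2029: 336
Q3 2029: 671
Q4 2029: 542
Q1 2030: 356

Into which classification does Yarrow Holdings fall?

Combined client securities transactions executed: 876 + 531 + 813 + 755 + 93 + 868 + 750 + 336 + 671 + 542 + 356 = 6,591.
6,591 > 6,400, so Tier 4 applies.

Tier 4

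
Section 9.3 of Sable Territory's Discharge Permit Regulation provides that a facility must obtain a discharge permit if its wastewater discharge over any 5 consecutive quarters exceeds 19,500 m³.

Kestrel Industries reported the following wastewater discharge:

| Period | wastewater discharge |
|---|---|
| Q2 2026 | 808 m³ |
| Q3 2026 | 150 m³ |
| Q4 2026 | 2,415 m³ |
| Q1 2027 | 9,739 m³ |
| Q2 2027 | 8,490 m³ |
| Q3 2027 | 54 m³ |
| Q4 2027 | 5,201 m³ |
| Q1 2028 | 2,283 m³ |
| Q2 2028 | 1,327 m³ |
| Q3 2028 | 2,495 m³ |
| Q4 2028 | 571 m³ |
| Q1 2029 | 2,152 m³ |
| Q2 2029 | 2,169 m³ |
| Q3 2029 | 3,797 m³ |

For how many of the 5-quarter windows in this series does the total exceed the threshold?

4

Q2 2026–Q2 2027: 808 m³ + 150 m³ + 2,415 m³ + 9,739 m³ + 8,490 m³ = 21,602 m³ (over)
Q3 2026–Q3 2027: 150 m³ + 2,415 m³ + 9,739 m³ + 8,490 m³ + 54 m³ = 20,848 m³ (over)
Q4 2026–Q4 2027: 2,415 m³ + 9,739 m³ + 8,490 m³ + 54 m³ + 5,201 m³ = 25,899 m³ (over)
Q1 2027–Q1 2028: 9,739 m³ + 8,490 m³ + 54 m³ + 5,201 m³ + 2,283 m³ = 25,767 m³ (over)
Q2 2027–Q2 2028: 8,490 m³ + 54 m³ + 5,201 m³ + 2,283 m³ + 1,327 m³ = 17,355 m³ (under)
Q3 2027–Q3 2028: 54 m³ + 5,201 m³ + 2,283 m³ + 1,327 m³ + 2,495 m³ = 11,360 m³ (under)
Q4 2027–Q4 2028: 5,201 m³ + 2,283 m³ + 1,327 m³ + 2,495 m³ + 571 m³ = 11,877 m³ (under)
Q1 2028–Q1 2029: 2,283 m³ + 1,327 m³ + 2,495 m³ + 571 m³ + 2,152 m³ = 8,828 m³ (under)
Q2 2028–Q2 2029: 1,327 m³ + 2,495 m³ + 571 m³ + 2,152 m³ + 2,169 m³ = 8,714 m³ (under)
Q3 2028–Q3 2029: 2,495 m³ + 571 m³ + 2,152 m³ + 2,169 m³ + 3,797 m³ = 11,184 m³ (under)
4 windows exceed the threshold.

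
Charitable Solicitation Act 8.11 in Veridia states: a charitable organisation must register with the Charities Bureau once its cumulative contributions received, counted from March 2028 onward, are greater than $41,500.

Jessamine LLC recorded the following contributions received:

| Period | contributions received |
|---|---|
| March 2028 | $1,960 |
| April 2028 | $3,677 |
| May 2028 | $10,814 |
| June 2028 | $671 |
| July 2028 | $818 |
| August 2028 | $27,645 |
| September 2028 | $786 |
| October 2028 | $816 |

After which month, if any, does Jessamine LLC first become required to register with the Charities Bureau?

August 2028

Through March 2028: $1,960
Through April 2028: $5,637
Through May 2028: $16,451
Through June 2028: $17,122
Through July 2028: $17,940
Through August 2028: $45,585 ← exceeds threshold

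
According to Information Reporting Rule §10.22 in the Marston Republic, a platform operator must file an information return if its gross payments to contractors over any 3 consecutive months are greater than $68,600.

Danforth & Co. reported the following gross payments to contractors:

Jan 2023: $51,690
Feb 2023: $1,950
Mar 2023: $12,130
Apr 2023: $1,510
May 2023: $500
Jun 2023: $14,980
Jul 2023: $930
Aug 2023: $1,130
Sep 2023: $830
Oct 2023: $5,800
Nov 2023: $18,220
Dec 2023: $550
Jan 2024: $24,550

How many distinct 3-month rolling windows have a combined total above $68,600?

0

Jan 2023–Mar 2023: $51,690 + $1,950 + $12,130 = $65,770 (under)
Feb 2023–Apr 2023: $1,950 + $12,130 + $1,510 = $15,590 (under)
Mar 2023–May 2023: $12,130 + $1,510 + $500 = $14,140 (under)
Apr 2023–Jun 2023: $1,510 + $500 + $14,980 = $16,990 (under)
May 2023–Jul 2023: $500 + $14,980 + $930 = $16,410 (under)
Jun 2023–Aug 2023: $14,980 + $930 + $1,130 = $17,040 (under)
Jul 2023–Sep 2023: $930 + $1,130 + $830 = $2,890 (under)
Aug 2023–Oct 2023: $1,130 + $830 + $5,800 = $7,760 (under)
Sep 2023–Nov 2023: $830 + $5,800 + $18,220 = $24,850 (under)
Oct 2023–Dec 2023: $5,800 + $18,220 + $550 = $24,570 (under)
Nov 2023–Jan 2024: $18,220 + $550 + $24,550 = $43,320 (under)
0 windows exceed the threshold.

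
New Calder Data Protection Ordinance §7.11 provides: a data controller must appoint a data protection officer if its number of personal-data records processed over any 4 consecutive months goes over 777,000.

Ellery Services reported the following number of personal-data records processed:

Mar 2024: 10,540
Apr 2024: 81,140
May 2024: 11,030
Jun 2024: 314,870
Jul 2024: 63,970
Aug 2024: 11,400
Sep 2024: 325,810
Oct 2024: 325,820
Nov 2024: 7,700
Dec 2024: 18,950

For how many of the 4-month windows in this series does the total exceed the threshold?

Mar 2024–Jun 2024: 10,540 + 81,140 + 11,030 + 314,870 = 417,580 (under)
Apr 2024–Jul 2024: 81,140 + 11,030 + 314,870 + 63,970 = 471,010 (under)
May 2024–Aug 2024: 11,030 + 314,870 + 63,970 + 11,400 = 401,270 (under)
Jun 2024–Sep 2024: 314,870 + 63,970 + 11,400 + 325,810 = 716,050 (under)
Jul 2024–Oct 2024: 63,970 + 11,400 + 325,810 + 325,820 = 727,000 (under)
Aug 2024–Nov 2024: 11,400 + 325,810 + 325,820 + 7,700 = 670,730 (under)
Sep 2024–Dec 2024: 325,810 + 325,820 + 7,700 + 18,950 = 678,280 (under)
0 windows exceed the threshold.

0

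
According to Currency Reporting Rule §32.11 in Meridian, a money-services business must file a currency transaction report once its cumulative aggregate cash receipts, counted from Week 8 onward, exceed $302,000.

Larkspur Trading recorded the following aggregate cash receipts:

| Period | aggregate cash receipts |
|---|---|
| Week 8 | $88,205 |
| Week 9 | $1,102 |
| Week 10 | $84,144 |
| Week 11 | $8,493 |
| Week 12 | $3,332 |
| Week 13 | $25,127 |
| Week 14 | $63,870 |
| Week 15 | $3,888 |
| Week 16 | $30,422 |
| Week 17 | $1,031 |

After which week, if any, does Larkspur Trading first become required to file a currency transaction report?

Week 16

Through Week 8: $88,205
Through Week 9: $89,307
Through Week 10: $173,451
Through Week 11: $181,944
Through Week 12: $185,276
Through Week 13: $210,403
Through Week 14: $274,273
Through Week 15: $278,161
Through Week 16: $308,583 ← exceeds threshold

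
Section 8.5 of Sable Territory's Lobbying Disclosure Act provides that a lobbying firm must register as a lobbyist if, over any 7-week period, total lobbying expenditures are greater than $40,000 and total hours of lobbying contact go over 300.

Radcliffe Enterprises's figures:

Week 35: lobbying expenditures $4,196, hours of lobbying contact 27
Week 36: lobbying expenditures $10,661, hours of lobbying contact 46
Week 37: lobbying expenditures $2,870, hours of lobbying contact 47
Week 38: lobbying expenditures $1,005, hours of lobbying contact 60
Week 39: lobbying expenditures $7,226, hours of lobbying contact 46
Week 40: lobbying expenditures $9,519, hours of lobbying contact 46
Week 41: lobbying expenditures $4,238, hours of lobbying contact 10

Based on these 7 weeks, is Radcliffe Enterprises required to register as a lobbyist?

No

Total lobbying expenditures: $4,196 + $10,661 + $2,870 + $1,005 + $7,226 + $9,519 + $4,238 = $39,715 (≤ $40,000).
Total hours of lobbying contact: 27 + 46 + 47 + 60 + 46 + 46 + 10 = 282 (≤ 300).
The test is 'and': the rule requires both, and at least one is not exceeded.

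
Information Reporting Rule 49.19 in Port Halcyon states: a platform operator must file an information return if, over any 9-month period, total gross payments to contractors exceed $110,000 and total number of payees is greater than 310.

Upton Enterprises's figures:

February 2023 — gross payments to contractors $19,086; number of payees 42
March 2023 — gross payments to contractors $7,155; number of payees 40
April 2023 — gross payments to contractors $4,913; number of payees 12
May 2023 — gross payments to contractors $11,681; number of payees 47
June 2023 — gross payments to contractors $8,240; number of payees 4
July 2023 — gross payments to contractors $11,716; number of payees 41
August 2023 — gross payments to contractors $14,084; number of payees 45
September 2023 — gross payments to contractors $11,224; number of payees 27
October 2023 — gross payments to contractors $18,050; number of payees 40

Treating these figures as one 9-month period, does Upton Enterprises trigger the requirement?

Total gross payments to contractors: $19,086 + $7,155 + $4,913 + $11,681 + $8,240 + $11,716 + $14,084 + $11,224 + $18,050 = $106,149 (≤ $110,000).
Total number of payees: 42 + 40 + 12 + 47 + 4 + 41 + 45 + 27 + 40 = 298 (≤ 310).
The test is 'and': the rule requires both, and at least one is not exceeded.

No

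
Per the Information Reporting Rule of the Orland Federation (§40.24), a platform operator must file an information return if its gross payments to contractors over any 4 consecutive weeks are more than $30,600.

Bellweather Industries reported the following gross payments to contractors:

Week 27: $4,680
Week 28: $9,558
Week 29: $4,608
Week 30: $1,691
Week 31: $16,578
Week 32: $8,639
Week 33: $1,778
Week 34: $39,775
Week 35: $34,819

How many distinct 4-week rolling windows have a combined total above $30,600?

Week 27–Week 30: $4,680 + $9,558 + $4,608 + $1,691 = $20,537 (under)
Week 28–Week 31: $9,558 + $4,608 + $1,691 + $16,578 = $32,435 (over)
Week 29–Week 32: $4,608 + $1,691 + $16,578 + $8,639 = $31,516 (over)
Week 30–Week 33: $1,691 + $16,578 + $8,639 + $1,778 = $28,686 (under)
Week 31–Week 34: $16,578 + $8,639 + $1,778 + $39,775 = $66,770 (over)
Week 32–Week 35: $8,639 + $1,778 + $39,775 + $34,819 = $85,011 (over)
4 windows exceed the threshold.

4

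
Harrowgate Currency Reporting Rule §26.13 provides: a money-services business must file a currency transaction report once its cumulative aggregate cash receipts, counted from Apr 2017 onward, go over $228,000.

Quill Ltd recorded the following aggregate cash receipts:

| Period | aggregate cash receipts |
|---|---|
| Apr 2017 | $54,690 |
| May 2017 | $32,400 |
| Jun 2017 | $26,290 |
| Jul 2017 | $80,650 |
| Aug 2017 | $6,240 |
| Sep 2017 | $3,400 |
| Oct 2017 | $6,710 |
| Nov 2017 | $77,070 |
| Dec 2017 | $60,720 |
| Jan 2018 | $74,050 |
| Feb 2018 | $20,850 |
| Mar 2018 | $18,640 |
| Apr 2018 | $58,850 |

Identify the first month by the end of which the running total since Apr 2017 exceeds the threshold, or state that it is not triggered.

Nov 2017

Through Apr 2017: $54,690
Through May 2017: $87,090
Through Jun 2017: $113,380
Through Jul 2017: $194,030
Through Aug 2017: $200,270
Through Sep 2017: $203,670
Through Oct 2017: $210,380
Through Nov 2017: $287,450 ← exceeds threshold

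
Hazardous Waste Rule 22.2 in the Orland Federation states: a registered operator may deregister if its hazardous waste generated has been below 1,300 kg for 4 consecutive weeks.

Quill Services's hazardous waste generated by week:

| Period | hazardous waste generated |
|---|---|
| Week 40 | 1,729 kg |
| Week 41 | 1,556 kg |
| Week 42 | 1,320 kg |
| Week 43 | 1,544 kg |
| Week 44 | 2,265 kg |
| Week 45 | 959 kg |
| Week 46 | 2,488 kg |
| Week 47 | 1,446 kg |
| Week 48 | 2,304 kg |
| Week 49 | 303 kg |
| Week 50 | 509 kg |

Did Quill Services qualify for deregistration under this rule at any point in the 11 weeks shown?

Weeks below 1,300 kg: Week 45, Week 49, Week 50.
Longest run of consecutive weeks below the threshold: 2.
2 < 4, so Quill Services never became eligible.

No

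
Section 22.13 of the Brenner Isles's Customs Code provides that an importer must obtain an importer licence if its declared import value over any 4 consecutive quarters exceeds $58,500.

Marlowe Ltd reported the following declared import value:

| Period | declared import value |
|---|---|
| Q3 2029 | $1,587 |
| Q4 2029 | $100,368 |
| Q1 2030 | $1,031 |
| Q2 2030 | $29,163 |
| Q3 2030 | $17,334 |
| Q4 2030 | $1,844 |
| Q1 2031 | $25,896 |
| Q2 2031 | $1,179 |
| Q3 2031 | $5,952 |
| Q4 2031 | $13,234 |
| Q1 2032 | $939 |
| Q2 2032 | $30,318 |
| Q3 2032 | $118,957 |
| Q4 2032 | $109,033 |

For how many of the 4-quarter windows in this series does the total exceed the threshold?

Q3 2029–Q2 2030: $1,587 + $100,368 + $1,031 + $29,163 = $132,149 (over)
Q4 2029–Q3 2030: $100,368 + $1,031 + $29,163 + $17,334 = $147,896 (over)
Q1 2030–Q4 2030: $1,031 + $29,163 + $17,334 + $1,844 = $49,372 (under)
Q2 2030–Q1 2031: $29,163 + $17,334 + $1,844 + $25,896 = $74,237 (over)
Q3 2030–Q2 2031: $17,334 + $1,844 + $25,896 + $1,179 = $46,253 (under)
Q4 2030–Q3 2031: $1,844 + $25,896 + $1,179 + $5,952 = $34,871 (under)
Q1 2031–Q4 2031: $25,896 + $1,179 + $5,952 + $13,234 = $46,261 (under)
Q2 2031–Q1 2032: $1,179 + $5,952 + $13,234 + $939 = $21,304 (under)
Q3 2031–Q2 2032: $5,952 + $13,234 + $939 + $30,318 = $50,443 (under)
Q4 2031–Q3 2032: $13,234 + $939 + $30,318 + $118,957 = $163,448 (over)
Q1 2032–Q4 2032: $939 + $30,318 + $118,957 + $109,033 = $259,247 (over)
5 windows exceed the threshold.

5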